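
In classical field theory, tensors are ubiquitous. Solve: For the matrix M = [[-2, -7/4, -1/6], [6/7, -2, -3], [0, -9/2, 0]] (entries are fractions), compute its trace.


The trace is the sum of diagonal entries.
Diagonal: M[1,1] = -2, M[2,2] = -2, M[3,3] = 0
Tr(M) = -2 + -2 + 0
Computing step by step:
After adding M[1,1]: -2
After adding M[2,2]: -4
After adding M[3,3]: -4
Tr(M) = -4

-4


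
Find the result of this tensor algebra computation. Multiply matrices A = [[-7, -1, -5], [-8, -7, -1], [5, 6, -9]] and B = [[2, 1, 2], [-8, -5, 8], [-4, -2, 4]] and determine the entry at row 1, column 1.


(AB)_{ij} = sum_k A_{ik} B_{kj}.
For i=1, j=1:
A_{11} * B_{11} = -7 * 2 = -14
A_{12} * B_{21} = -1 * -8 = 8
A_{13} * B_{31} = -5 * -4 = 20
Sum = -14 + 8 + 20 = 14

14


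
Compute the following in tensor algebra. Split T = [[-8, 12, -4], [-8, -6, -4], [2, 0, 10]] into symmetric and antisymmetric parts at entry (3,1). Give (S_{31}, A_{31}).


T_{31} = 2
T_{13} = -4
S_{31} = (2 + -4)/2 = -2/2 = -1
A_{31} = (2 - -4)/2 = 6/2 = 3
Check: S + A = -1 + 3 = 2 = T_{31}.

(-1, 3)


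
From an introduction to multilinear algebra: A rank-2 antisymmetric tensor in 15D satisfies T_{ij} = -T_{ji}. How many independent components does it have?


An antisymmetric rank-2 tensor satisfies A_{ij} = -A_{ji}, so diagonal entries are zero.
The independent components are the upper-triangular entries: C(n, 2) = n(n-1)/2.
n = 15
C(15, 2) = 15 * 14 / 2 = 210 / 2 = 105

105


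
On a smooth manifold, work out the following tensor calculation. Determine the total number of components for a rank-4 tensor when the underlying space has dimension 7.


The number of components of a rank-r tensor in d dimensions is d^r.
Here d = 7 and r = 4.
7^4 = 2401

2401


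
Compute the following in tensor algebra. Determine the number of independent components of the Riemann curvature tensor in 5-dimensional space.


The Riemann tensor in d dimensions has d^2(d^2 - 1)/12 independent components.
d = 5, so d^2 = 25
d^2 - 1 = 24
d^2(d^2 - 1) = 25 * 24 = 600
Divide by 12: 600 / 12 = 50

50


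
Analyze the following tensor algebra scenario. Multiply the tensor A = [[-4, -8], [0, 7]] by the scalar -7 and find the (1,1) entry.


Scalar multiplication: (cA)_{ij} = c * A_{ij}.
c = -7
A_{11} = -4
(cA)_{11} = -7 * -4 = 28

28


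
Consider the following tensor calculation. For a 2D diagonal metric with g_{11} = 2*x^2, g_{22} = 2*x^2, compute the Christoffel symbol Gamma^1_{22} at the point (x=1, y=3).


For a diagonal metric, Gamma^k_{ij} = (1/2) g^{kk} (dg_{ik}/dx_j + dg_{jk}/dx_i - dg_{ij}/dx_k).
The metric is diagonal, so g_{ab} = 0 for a != b.
At the given point: g_{11} = 2, g_{22} = 2
g^{11} = 1/2
dg_{21}/dx_2 = 0 (off-diagonal)
dg_{21}/dx_2 = 0 (off-diagonal)
dg_{22}/dx_1 = dg_{22}/dx_1 = 4
Numerator = 0 + 0 - 4 = -4
Gamma^1_{22} = -4 / (2 * 2) = -1

-1


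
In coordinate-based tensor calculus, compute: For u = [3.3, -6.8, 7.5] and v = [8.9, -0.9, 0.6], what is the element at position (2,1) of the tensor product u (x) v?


The outer product entry T_{ij} = u_i * v_j.
We need i=2, j=1.
u_2 = -6.8, v_1 = 8.9
T_{2,1} = -6.8 * 8.9 = -60.52

-60.52


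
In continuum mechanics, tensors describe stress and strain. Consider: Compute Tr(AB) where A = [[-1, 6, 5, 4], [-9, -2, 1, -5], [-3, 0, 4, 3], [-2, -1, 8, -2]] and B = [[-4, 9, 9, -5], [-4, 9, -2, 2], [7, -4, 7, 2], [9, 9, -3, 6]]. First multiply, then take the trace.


Tr(AB) = sum_i (AB)_{ii} where (AB)_{ii} = sum_k A_{ik} B_{ki}.
(AB)_{11} = -1*-4 + 6*-4 + 5*7 + 4*9 = 51
(AB)_{22} = -9*9 + -2*9 + 1*-4 + -5*9 = -148
(AB)_{33} = -3*9 + 0*-2 + 4*7 + 3*-3 = -8
(AB)_{44} = -2*-5 + -1*2 + 8*2 + -2*6 = 12
Tr(AB) = 51 + -148 + -8 + 12 = -93

-93


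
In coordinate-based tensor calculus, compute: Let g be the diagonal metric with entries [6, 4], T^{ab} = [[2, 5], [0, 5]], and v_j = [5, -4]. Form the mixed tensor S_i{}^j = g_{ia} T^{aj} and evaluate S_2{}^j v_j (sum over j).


Step 1: lower the first index. For a diagonal metric, g_{ia} T^{aj} = g_{ii} T^{ij} (no sum on i).
g_{22} = 4
S_2{}^1 = 4 * T^{21} = 4 * 0 = 0
S_2{}^2 = 4 * T^{22} = 4 * 5 = 20
Step 2: contract S_2{}^j with v_j.
S_2{}^1 * v_1 = 0 * 5 = 0
S_2{}^2 * v_2 = 20 * -4 = -80
Result = 0 + -80 = -80

-80


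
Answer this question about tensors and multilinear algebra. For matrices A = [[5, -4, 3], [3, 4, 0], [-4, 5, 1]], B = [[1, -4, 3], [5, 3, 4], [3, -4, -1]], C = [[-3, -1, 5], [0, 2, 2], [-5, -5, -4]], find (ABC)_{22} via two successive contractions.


(ABC)_{22} = sum_m (AB)_{2m} C_{m2}. First compute row 2 of AB.
(AB)_{21} = 3*1 + 4*5 + 0*3 = 23
(AB)_{22} = 3*-4 + 4*3 + 0*-4 = 0
(AB)_{23} = 3*3 + 4*4 + 0*-1 = 25
Now contract with column 2 of C:
(AB)_{21} * C_{12} = 23 * -1 = -23
(AB)_{22} * C_{22} = 0 * 2 = 0
(AB)_{23} * C_{32} = 25 * -5 = -125
(ABC)_{22} = -23 + 0 + -125 = -148

-148


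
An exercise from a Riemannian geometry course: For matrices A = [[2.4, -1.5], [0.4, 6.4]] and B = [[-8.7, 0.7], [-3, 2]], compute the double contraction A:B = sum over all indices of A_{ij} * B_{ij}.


A:B = sum over all i,j of A_{ij} * B_{ij}.
Row 1: 2.4*-8.7=-20.88, -1.5*0.7=-1.05 => row sum = -21.93
Row 2: 0.4*-3=-1.2, 6.4*2=12.8 => row sum = 11.6
Total = -21.93 + 11.6 = -10.33

-10.33


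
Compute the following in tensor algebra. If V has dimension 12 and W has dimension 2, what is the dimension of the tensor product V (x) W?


The dimension of a tensor product is the product of dimensions.
dim(V) = 12, dim(W) = 2
dim(V (x) W) = 12 * 2 = 24

24


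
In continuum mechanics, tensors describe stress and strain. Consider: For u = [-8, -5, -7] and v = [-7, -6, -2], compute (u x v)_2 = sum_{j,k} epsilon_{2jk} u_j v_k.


(u x v)_2 = sum_{j,k} epsilon_{2jk} u_j v_k. Only permutations of (1,2,3) contribute; the two non-zero terms are:
eps_{213} u_1 v_3 = -1 * -8 * -2 = -16
eps_{231} u_3 v_1 = 1 * -7 * -7 = 49
(u x v)_2 = 33

33


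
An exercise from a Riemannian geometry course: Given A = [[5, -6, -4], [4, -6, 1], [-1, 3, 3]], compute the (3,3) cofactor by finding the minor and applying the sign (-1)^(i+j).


To find cofactor C_{33}, delete row 3 and column 3.
The resulting 2x2 submatrix is: [[5, -6], [4, -6]]
Minor M_{33} = 5*-6 - -6*4
  = -30 - -24 = -6
Sign = (-1)^(3+3) = (-1)^6 = 1
Cofactor C_{33} = 1 * -6 = -6

-6


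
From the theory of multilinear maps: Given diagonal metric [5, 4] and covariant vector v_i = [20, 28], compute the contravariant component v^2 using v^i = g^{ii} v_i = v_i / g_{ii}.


To raise an index with a diagonal metric: v^i = v_i / g_{ii}.
For index 2: v_2 = 28, g_{22} = 4
v^2 = 28 / 4 = 7

7


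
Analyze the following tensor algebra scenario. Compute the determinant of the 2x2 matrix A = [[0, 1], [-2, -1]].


For a 2x2 matrix [[a, b], [c, d]], det = a*d - b*c.
a = 0, b = 1, c = -2, d = -1
a*d = 0 * -1 = 0
b*c = 1 * -2 = -2
det = 0 - -2 = 2

2


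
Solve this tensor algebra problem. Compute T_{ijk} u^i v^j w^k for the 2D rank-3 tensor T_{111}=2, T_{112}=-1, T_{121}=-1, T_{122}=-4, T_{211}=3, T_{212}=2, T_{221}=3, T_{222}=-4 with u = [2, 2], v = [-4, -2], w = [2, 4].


S = sum over i,j,k of T_{ijk} u_i v_j w_k. Expanding all 8 terms:
T_{111}*u_1*v_1*w_1 = 2*2*-4*2 = -32  (running total: -32)
T_{112}*u_1*v_1*w_2 = -1*2*-4*4 = 32  (running total: 0)
T_{121}*u_1*v_2*w_1 = -1*2*-2*2 = 8  (running total: 8)
T_{122}*u_1*v_2*w_2 = -4*2*-2*4 = 64  (running total: 72)
T_{211}*u_2*v_1*w_1 = 3*2*-4*2 = -48  (running total: 24)
T_{212}*u_2*v_1*w_2 = 2*2*-4*4 = -64  (running total: -40)
T_{221}*u_2*v_2*w_1 = 3*2*-2*2 = -24  (running total: -64)
T_{222}*u_2*v_2*w_2 = -4*2*-2*4 = 64  (running total: 0)
S = 0

0


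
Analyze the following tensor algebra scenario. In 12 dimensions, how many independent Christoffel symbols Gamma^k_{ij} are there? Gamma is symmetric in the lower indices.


Christoffel symbols Gamma^k_{ij} are symmetric in i,j, so there are d * d(d+1)/2 independent symbols.
d = 12
d(d+1)/2 = 12 * 13 / 2 = 78
Total = 12 * 78 = 936

936


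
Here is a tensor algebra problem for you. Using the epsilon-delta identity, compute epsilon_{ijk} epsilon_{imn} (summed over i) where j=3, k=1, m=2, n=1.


Using the identity: epsilon_{ijk} epsilon_{imn} = delta_{jm} delta_{kn} - delta_{jn} delta_{km}.
delta_{32} = 0
delta_{11} = 1
delta_{31} = 0
delta_{12} = 0
Result = 0 * 1 - 0 * 0 = 0 - 0 = 0

0


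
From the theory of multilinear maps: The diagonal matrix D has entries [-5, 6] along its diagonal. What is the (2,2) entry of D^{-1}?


For a diagonal matrix, the inverse has entries (D^{-1})_{ii} = 1/d_{ii}.
The diagonal entries are: d_{11} = -5, d_{22} = 6
We need (D^{-1})_{22} = 1/d_{22} = 1/6 = 1/6

1/6


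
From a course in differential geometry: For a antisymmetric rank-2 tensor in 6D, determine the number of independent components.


A antisymmetric rank-2 tensor in d dimensions has d(d-1)/2 independent components.
d = 6
d(d-1)/2 = 6 * 5 / 2 = 30 / 2 = 15

15


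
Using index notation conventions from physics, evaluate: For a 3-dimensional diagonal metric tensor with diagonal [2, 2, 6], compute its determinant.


For a diagonal metric, the determinant is the product of diagonal entries.
Diagonal entries: 2, 2, 6
det(g) = 2 * 2 * 6 = 24

24


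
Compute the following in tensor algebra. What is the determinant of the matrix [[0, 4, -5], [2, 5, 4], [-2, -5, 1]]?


Expanding along the first row, det(A) = a11*M_11 - a12*M_12 + a13*M_13, where M_1j is the (1,j) minor.
Minor M_11 = 5*1 - 4*-5 = 25
Minor M_12 = 2*1 - 4*-2 = 10
Minor M_13 = 2*-5 - 5*-2 = 0
det = 0*(25) - 4*(10) + -5*(0)
    = 0 - 40 + 0
    = -40

-40


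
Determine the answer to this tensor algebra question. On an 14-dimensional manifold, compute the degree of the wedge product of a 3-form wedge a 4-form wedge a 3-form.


The degree of a wedge product is the sum of the degrees of the individual forms.
Degrees: 3, 4, 3
Total degree = 3 + 4 + 3 = 10

10


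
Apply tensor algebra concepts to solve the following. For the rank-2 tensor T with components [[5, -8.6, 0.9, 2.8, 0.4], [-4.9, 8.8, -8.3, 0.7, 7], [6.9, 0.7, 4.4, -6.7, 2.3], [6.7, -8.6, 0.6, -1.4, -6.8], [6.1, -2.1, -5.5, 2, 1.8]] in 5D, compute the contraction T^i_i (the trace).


The contraction (trace) of a rank-2 tensor is the sum of its diagonal elements.
Diagonal entries: A[1,1] = 5, A[2,2] = 8.8, A[3,3] = 4.4, A[4,4] = -1.4, A[5,5] = 1.8
Tr(A) = 5 + 8.8 + 4.4 + -1.4 + 1.8 = 18.6

18.6


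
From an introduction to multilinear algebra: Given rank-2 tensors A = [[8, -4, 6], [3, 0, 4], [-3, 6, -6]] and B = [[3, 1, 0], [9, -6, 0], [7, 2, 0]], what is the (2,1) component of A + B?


Tensor addition is component-wise: (A + B)_{ij} = A_{ij} + B_{ij}.
A_{21} = 3
B_{21} = 9
(A + B)_{21} = 3 + 9 = 12

12


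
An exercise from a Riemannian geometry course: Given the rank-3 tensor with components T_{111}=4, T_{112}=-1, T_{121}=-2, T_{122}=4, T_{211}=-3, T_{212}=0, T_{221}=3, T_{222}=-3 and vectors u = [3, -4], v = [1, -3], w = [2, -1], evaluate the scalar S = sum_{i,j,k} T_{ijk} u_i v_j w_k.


S = sum over i,j,k of T_{ijk} u_i v_j w_k. Expanding all 8 terms:
T_{111}*u_1*v_1*w_1 = 4*3*1*2 = 24  (running total: 24)
T_{112}*u_1*v_1*w_2 = -1*3*1*-1 = 3  (running total: 27)
T_{121}*u_1*v_2*w_1 = -2*3*-3*2 = 36  (running total: 63)
T_{122}*u_1*v_2*w_2 = 4*3*-3*-1 = 36  (running total: 99)
T_{211}*u_2*v_1*w_1 = -3*-4*1*2 = 24  (running total: 123)
T_{212}*u_2*v_1*w_2 = 0*-4*1*-1 = 0  (running total: 123)
T_{221}*u_2*v_2*w_1 = 3*-4*-3*2 = 72  (running total: 195)
T_{222}*u_2*v_2*w_2 = -3*-4*-3*-1 = 36  (running total: 231)
S = 231

231


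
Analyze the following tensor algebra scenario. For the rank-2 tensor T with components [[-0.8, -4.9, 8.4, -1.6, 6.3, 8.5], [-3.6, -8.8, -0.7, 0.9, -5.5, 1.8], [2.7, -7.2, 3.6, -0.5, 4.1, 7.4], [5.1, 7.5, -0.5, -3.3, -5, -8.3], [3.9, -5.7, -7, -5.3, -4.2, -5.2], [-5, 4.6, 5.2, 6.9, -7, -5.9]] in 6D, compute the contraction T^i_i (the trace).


The contraction (trace) of a rank-2 tensor is the sum of its diagonal elements.
Diagonal entries: A[1,1] = -0.8, A[2,2] = -8.8, A[3,3] = 3.6, A[4,4] = -3.3, A[5,5] = -4.2, A[6,6] = -5.9
Tr(A) = -0.8 + -8.8 + 3.6 + -3.3 + -4.2 + -5.9 = -19.4

-19.4


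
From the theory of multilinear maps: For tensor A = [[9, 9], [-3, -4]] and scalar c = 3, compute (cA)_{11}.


Scalar multiplication: (cA)_{ij} = c * A_{ij}.
c = 3
A_{11} = 9
(cA)_{11} = 3 * 9 = 27

27


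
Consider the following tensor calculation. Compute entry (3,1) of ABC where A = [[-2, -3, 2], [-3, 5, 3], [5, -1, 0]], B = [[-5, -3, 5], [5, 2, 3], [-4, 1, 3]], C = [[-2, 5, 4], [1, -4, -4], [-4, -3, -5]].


(ABC)_{31} = sum_m (AB)_{3m} C_{m1}. First compute row 3 of AB.
(AB)_{31} = 5*-5 + -1*5 + 0*-4 = -30
(AB)_{32} = 5*-3 + -1*2 + 0*1 = -17
(AB)_{33} = 5*5 + -1*3 + 0*3 = 22
Now contract with column 1 of C:
(AB)_{31} * C_{11} = -30 * -2 = 60
(AB)_{32} * C_{21} = -17 * 1 = -17
(AB)_{33} * C_{31} = 22 * -4 = -88
(ABC)_{31} = 60 + -17 + -88 = -45

-45


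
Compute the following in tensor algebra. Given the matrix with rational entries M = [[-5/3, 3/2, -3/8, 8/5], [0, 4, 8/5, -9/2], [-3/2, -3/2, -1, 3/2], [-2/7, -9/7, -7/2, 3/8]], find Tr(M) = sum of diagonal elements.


The trace is the sum of diagonal entries.
Diagonal: M[1,1] = -5/3, M[2,2] = 4, M[3,3] = -1, M[4,4] = 3/8
Tr(M) = -5/3 + 4 + -1 + 3/8
Computing step by step:
After adding M[1,1]: -5/3
After adding M[2,2]: 7/3
After adding M[3,3]: 4/3
After adding M[4,4]: 41/24
Tr(M) = 41/24

41/24


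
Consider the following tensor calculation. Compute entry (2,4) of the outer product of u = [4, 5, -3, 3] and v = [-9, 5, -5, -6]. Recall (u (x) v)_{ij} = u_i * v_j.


The outer product entry T_{ij} = u_i * v_j.
We need i=2, j=4.
u_2 = 5, v_4 = -6
T_{2,4} = 5 * -6 = -30

-30


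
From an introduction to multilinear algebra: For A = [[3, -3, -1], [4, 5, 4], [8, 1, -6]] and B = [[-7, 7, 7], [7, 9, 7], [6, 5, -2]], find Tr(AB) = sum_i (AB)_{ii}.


Tr(AB) = sum_i (AB)_{ii} where (AB)_{ii} = sum_k A_{ik} B_{ki}.
(AB)_{11} = 3*-7 + -3*7 + -1*6 = -48
(AB)_{22} = 4*7 + 5*9 + 4*5 = 93
(AB)_{33} = 8*7 + 1*7 + -6*-2 = 75
Tr(AB) = -48 + 93 + 75 = 120

120


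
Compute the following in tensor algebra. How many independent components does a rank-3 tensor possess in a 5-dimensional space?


The number of components of a rank-r tensor in d dimensions is d^r.
Here d = 5 and r = 3.
5^3 = 125

125


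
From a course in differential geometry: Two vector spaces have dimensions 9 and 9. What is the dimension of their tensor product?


The dimension of a tensor product is the product of dimensions.
dim(V) = 9, dim(W) = 9
dim(V (x) W) = 9 * 9 = 81

81


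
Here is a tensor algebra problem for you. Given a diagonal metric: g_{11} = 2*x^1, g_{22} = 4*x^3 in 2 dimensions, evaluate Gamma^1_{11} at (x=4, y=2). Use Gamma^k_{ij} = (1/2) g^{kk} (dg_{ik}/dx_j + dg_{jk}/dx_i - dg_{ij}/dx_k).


For a diagonal metric, Gamma^k_{ij} = (1/2) g^{kk} (dg_{ik}/dx_j + dg_{jk}/dx_i - dg_{ij}/dx_k).
The metric is diagonal, so g_{ab} = 0 for a != b.
At the given point: g_{11} = 8, g_{22} = 256
g^{11} = 1/8
dg_{11}/dx_1 = dg_{11}/dx_1 = 2
dg_{11}/dx_1 = dg_{11}/dx_1 = 2
dg_{11}/dx_1 = dg_{11}/dx_1 = 2
Numerator = 2 + 2 - 2 = 2
Gamma^1_{11} = 2 / (2 * 8) = 1/8

1/8


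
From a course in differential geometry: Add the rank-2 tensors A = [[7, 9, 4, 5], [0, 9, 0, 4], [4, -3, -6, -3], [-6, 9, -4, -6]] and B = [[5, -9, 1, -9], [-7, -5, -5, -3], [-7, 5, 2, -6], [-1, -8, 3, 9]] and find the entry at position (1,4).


Tensor addition is component-wise: (A + B)_{ij} = A_{ij} + B_{ij}.
A_{14} = 5
B_{14} = -9
(A + B)_{14} = 5 + -9 = -4

-4


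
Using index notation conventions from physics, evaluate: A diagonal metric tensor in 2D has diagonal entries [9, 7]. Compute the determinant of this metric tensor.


For a diagonal metric, the determinant is the product of diagonal entries.
Diagonal entries: 9, 7
det(g) = 9 * 7 = 63

63


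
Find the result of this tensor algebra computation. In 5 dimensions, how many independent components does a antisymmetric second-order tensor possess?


A antisymmetric rank-2 tensor in d dimensions has d(d-1)/2 independent components.
d = 5
d(d-1)/2 = 5 * 4 / 2 = 20 / 2 = 10

10


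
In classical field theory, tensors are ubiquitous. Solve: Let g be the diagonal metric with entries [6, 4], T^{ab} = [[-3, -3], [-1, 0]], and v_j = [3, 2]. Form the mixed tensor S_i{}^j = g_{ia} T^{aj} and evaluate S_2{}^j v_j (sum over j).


Step 1: lower the first index. For a diagonal metric, g_{ia} T^{aj} = g_{ii} T^{ij} (no sum on i).
g_{22} = 4
S_2{}^1 = 4 * T^{21} = 4 * -1 = -4
S_2{}^2 = 4 * T^{22} = 4 * 0 = 0
Step 2: contract S_2{}^j with v_j.
S_2{}^1 * v_1 = -4 * 3 = -12
S_2{}^2 * v_2 = 0 * 2 = 0
Result = -12 + 0 = -12

-12


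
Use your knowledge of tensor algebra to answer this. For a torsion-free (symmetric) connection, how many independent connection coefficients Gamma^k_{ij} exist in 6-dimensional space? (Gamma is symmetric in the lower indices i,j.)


Christoffel symbols Gamma^k_{ij} are symmetric in i,j, so there are d * d(d+1)/2 independent symbols.
d = 6
d(d+1)/2 = 6 * 7 / 2 = 21
Total = 6 * 21 = 126

126


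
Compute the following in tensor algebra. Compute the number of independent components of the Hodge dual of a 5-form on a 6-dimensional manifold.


The Hodge dual of a p-form on an n-dimensional manifold is an (n-p)-form.
n = 6, p = 5, so dual degree = 6 - 5 = 1
The number of components is C(n, n-p) = C(6, 1) = 6

6


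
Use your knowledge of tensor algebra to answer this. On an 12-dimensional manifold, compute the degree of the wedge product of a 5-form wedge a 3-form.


The degree of a wedge product is the sum of the degrees of the individual forms.
Degrees: 5, 3
Total degree = 5 + 3 = 8

8


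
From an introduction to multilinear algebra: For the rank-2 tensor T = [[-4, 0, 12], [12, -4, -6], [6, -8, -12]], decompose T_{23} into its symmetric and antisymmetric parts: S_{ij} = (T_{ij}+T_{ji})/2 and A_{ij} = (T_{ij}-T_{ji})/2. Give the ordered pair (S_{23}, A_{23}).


T_{23} = -6
T_{32} = -8
S_{23} = (-6 + -8)/2 = -14/2 = -7
A_{23} = (-6 - -8)/2 = 2/2 = 1
Check: S + A = -7 + 1 = -6 = T_{23}.

(-7, 1)


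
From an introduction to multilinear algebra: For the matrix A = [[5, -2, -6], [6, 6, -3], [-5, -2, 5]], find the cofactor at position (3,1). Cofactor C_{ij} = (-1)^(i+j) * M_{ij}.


To find cofactor C_{31}, delete row 3 and column 1.
The resulting 2x2 submatrix is: [[-2, -6], [6, -3]]
Minor M_{31} = -2*-3 - -6*6
  = 6 - -36 = 42
Sign = (-1)^(3+1) = (-1)^4 = 1
Cofactor C_{31} = 1 * 42 = 42

42


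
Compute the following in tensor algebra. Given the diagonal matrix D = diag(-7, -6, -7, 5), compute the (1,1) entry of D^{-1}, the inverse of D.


For a diagonal matrix, the inverse has entries (D^{-1})_{ii} = 1/d_{ii}.
The diagonal entries are: d_{11} = -7, d_{22} = -6, d_{33} = -7, d_{44} = 5
We need (D^{-1})_{11} = 1/d_{11} = 1/-7 = -1/7

-1/7


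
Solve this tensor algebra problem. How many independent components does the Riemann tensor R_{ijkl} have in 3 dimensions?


The Riemann tensor in d dimensions has d^2(d^2 - 1)/12 independent components.
d = 3, so d^2 = 9
d^2 - 1 = 8
d^2(d^2 - 1) = 9 * 8 = 72
Divide by 12: 72 / 12 = 6

6


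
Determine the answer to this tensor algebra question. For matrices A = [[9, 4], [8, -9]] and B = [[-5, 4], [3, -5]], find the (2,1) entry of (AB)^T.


(AB)^T_{ij} = (AB)_{ji} = sum_k A_{jk} B_{ki}.
For i=2, j=1 we need (AB)_{12}:
A_{11} * B_{12} = 9 * 4 = 36
A_{12} * B_{22} = 4 * -5 = -20
Sum = 36 + -20 = 16

16


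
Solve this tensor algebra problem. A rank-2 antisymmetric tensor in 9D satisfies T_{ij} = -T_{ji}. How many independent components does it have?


An antisymmetric rank-2 tensor satisfies A_{ij} = -A_{ji}, so diagonal entries are zero.
The independent components are the upper-triangular entries: C(n, 2) = n(n-1)/2.
n = 9
C(9, 2) = 9 * 8 / 2 = 72 / 2 = 36

36


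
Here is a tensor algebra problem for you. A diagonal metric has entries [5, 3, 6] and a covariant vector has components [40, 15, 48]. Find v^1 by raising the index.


To raise an index with a diagonal metric: v^i = v_i / g_{ii}.
For index 1: v_1 = 40, g_{11} = 5
v^1 = 40 / 5 = 8

8


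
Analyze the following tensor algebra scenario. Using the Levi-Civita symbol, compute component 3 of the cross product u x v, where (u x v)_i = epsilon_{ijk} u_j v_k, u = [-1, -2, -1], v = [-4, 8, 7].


(u x v)_3 = sum_{j,k} epsilon_{3jk} u_j v_k. Only permutations of (1,2,3) contribute; the two non-zero terms are:
eps_{312} u_1 v_2 = 1 * -1 * 8 = -8
eps_{321} u_2 v_1 = -1 * -2 * -4 = -8
(u x v)_3 = -16

-16


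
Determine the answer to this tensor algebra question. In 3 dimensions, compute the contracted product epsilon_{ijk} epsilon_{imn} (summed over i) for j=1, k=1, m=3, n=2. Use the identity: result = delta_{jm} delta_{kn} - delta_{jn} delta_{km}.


Using the identity: epsilon_{ijk} epsilon_{imn} = delta_{jm} delta_{kn} - delta_{jn} delta_{km}.
delta_{13} = 0
delta_{12} = 0
delta_{12} = 0
delta_{13} = 0
Result = 0 * 0 - 0 * 0 = 0 - 0 = 0

0


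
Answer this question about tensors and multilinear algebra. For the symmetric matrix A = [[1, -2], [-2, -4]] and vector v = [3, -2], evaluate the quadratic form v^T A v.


First compute Av:
(Av)_1 = 1*3 + -2*-2 = 7
(Av)_2 = -2*3 + -4*-2 = 2
Av = [7, 2]
Then v^T (Av) = 3*7 + -2*2
= 21 + -4 = 17

17


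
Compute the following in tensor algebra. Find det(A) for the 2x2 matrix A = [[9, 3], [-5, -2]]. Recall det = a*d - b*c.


For a 2x2 matrix [[a, b], [c, d]], det = a*d - b*c.
a = 9, b = 3, c = -5, d = -2
a*d = 9 * -2 = -18
b*c = 3 * -5 = -15
det = -18 - -15 = -3

-3


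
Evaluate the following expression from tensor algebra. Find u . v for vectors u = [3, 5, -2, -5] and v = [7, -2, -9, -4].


The inner product u . v = sum of u_i * v_i.
Term-by-term: 3 * 7, 5 * -2, -2 * -9, -5 * -4
Products: 21, -10, 18, 20
Sum = 21 + -10 + 18 + 20 = 49

49


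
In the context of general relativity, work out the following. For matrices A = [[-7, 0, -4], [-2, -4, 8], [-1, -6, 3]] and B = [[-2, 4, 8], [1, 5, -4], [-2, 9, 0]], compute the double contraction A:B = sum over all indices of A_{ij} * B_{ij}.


A:B = sum over all i,j of A_{ij} * B_{ij}.
Row 1: -7*-2=14, 0*4=0, -4*8=-32 => row sum = -18
Row 2: -2*1=-2, -4*5=-20, 8*-4=-32 => row sum = -54
Row 3: -1*-2=2, -6*9=-54, 3*0=0 => row sum = -52
Total = -18 + -54 + -52 = -124

-124


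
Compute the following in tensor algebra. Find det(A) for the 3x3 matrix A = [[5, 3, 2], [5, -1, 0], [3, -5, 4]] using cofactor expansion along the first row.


Expanding along the first row, det(A) = a11*M_11 - a12*M_12 + a13*M_13, where M_1j is the (1,j) minor.
Minor M_11 = -1*4 - 0*-5 = -4
Minor M_12 = 5*4 - 0*3 = 20
Minor M_13 = 5*-5 - -1*3 = -22
det = 5*(-4) - 3*(20) + 2*(-22)
    = -20 - 60 + -44
    = -124

-124


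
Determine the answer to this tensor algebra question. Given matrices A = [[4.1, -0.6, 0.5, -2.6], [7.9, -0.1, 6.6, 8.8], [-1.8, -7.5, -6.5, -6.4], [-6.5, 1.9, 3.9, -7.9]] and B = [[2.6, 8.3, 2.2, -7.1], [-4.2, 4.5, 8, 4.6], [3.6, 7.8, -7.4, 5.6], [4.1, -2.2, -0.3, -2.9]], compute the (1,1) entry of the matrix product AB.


(AB)_{ij} = sum_k A_{ik} B_{kj}.
For i=1, j=1:
A_{11} * B_{11} = 4.1 * 2.6 = 10.66
A_{12} * B_{21} = -0.6 * -4.2 = 2.52
A_{13} * B_{31} = 0.5 * 3.6 = 1.8
A_{14} * B_{41} = -2.6 * 4.1 = -10.66
Sum = 10.66 + 2.52 + 1.8 + -10.66 = 4.32

4.32


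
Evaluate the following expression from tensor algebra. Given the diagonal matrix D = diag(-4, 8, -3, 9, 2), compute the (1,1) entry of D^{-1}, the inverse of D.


For a diagonal matrix, the inverse has entries (D^{-1})_{ii} = 1/d_{ii}.
The diagonal entries are: d_{11} = -4, d_{22} = 8, d_{33} = -3, d_{44} = 9, d_{55} = 2
We need (D^{-1})_{11} = 1/d_{11} = 1/-4 = -1/4

-1/4


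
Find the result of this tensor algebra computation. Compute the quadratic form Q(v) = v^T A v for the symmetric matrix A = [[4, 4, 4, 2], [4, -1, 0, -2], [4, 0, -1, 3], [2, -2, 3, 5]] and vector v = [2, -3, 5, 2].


First compute Av:
(Av)_1 = 4*2 + 4*-3 + 4*5 + 2*2 = 20
(Av)_2 = 4*2 + -1*-3 + 0*5 + -2*2 = 7
(Av)_3 = 4*2 + 0*-3 + -1*5 + 3*2 = 9
(Av)_4 = 2*2 + -2*-3 + 3*5 + 5*2 = 35
Av = [20, 7, 9, 35]
Then v^T (Av) = 2*20 + -3*7 + 5*9 + 2*35
= 40 + -21 + 45 + 70 = 134

134


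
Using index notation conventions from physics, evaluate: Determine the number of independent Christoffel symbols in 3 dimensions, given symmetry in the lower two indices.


Christoffel symbols Gamma^k_{ij} are symmetric in i,j, so there are d * d(d+1)/2 independent symbols.
d = 3
d(d+1)/2 = 3 * 4 / 2 = 6
Total = 3 * 6 = 18

18


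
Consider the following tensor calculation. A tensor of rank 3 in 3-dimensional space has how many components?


The number of components of a rank-r tensor in d dimensions is d^r.
Here d = 3 and r = 3.
3^3 = 27

27


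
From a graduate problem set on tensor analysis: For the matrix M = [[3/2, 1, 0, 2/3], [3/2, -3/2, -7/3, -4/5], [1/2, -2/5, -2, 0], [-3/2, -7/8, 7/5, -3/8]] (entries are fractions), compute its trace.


The trace is the sum of diagonal entries.
Diagonal: M[1,1] = 3/2, M[2,2] = -3/2, M[3,3] = -2, M[4,4] = -3/8
Tr(M) = 3/2 + -3/2 + -2 + -3/8
Computing step by step:
After adding M[1,1]: 3/2
After adding M[2,2]: 0
After adding M[3,3]: -2
After adding M[4,4]: -19/8
Tr(M) = -19/8

-19/8


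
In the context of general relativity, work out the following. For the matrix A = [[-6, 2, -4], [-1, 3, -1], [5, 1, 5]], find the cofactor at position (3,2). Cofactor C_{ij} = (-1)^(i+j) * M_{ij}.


To find cofactor C_{32}, delete row 3 and column 2.
The resulting 2x2 submatrix is: [[-6, -4], [-1, -1]]
Minor M_{32} = -6*-1 - -4*-1
  = 6 - 4 = 2
Sign = (-1)^(3+2) = (-1)^5 = -1
Cofactor C_{32} = -1 * 2 = -2

-2


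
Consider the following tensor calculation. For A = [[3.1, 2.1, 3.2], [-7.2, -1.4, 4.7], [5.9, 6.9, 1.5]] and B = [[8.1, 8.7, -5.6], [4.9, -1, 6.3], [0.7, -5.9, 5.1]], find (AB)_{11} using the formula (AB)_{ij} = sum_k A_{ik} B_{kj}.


(AB)_{ij} = sum_k A_{ik} B_{kj}.
For i=1, j=1:
A_{11} * B_{11} = 3.1 * 8.1 = 25.11
A_{12} * B_{21} = 2.1 * 4.9 = 10.29
A_{13} * B_{31} = 3.2 * 0.7 = 2.24
Sum = 25.11 + 10.29 + 2.24 = 37.64

37.64


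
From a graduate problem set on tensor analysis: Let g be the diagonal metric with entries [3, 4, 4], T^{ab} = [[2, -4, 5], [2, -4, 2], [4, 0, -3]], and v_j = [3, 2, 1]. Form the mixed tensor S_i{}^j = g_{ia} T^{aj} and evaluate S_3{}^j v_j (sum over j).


Step 1: lower the first index. For a diagonal metric, g_{ia} T^{aj} = g_{ii} T^{ij} (no sum on i).
g_{33} = 4
S_3{}^1 = 4 * T^{31} = 4 * 4 = 16
S_3{}^2 = 4 * T^{32} = 4 * 0 = 0
S_3{}^3 = 4 * T^{33} = 4 * -3 = -12
Step 2: contract S_3{}^j with v_j.
S_3{}^1 * v_1 = 16 * 3 = 48
S_3{}^2 * v_2 = 0 * 2 = 0
S_3{}^3 * v_3 = -12 * 1 = -12
Result = 48 + 0 + -12 = 36

36


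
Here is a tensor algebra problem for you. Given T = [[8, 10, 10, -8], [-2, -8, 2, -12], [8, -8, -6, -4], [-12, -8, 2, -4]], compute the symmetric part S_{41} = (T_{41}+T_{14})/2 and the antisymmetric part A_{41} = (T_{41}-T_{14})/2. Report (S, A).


T_{41} = -12
T_{14} = -8
S_{41} = (-12 + -8)/2 = -20/2 = -10
A_{41} = (-12 - -8)/2 = -4/2 = -2
Check: S + A = -10 + -2 = -12 = T_{41}.

(-10, -2)


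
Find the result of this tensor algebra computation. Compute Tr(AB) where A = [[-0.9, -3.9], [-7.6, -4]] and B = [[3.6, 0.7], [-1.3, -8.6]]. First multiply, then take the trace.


Tr(AB) = sum_i (AB)_{ii} where (AB)_{ii} = sum_k A_{ik} B_{ki}.
(AB)_{11} = -0.9*3.6 + -3.9*-1.3 = 1.83
(AB)_{22} = -7.6*0.7 + -4*-8.6 = 29.08
Tr(AB) = 1.83 + 29.08 = 30.91

30.91


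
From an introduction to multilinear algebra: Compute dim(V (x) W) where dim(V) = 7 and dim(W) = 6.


The dimension of a tensor product is the product of dimensions.
dim(V) = 7, dim(W) = 6
dim(V (x) W) = 7 * 6 = 42

42


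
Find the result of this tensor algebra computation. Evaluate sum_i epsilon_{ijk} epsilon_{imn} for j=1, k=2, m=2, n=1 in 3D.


Using the identity: epsilon_{ijk} epsilon_{imn} = delta_{jm} delta_{kn} - delta_{jn} delta_{km}.
delta_{12} = 0
delta_{21} = 0
delta_{11} = 1
delta_{22} = 1
Result = 0 * 0 - 1 * 1 = 0 - 1 = -1

-1


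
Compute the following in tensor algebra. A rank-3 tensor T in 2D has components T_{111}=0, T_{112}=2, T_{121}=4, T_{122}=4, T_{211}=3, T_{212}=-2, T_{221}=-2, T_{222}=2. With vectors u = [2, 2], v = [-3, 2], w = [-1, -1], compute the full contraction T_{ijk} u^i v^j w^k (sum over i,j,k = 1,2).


S = sum over i,j,k of T_{ijk} u_i v_j w_k. Expanding all 8 terms:
T_{111}*u_1*v_1*w_1 = 0*2*-3*-1 = 0  (running total: 0)
T_{112}*u_1*v_1*w_2 = 2*2*-3*-1 = 12  (running total: 12)
T_{121}*u_1*v_2*w_1 = 4*2*2*-1 = -16  (running total: -4)
T_{122}*u_1*v_2*w_2 = 4*2*2*-1 = -16  (running total: -20)
T_{211}*u_2*v_1*w_1 = 3*2*-3*-1 = 18  (running total: -2)
T_{212}*u_2*v_1*w_2 = -2*2*-3*-1 = -12  (running total: -14)
T_{221}*u_2*v_2*w_1 = -2*2*2*-1 = 8  (running total: -6)
T_{222}*u_2*v_2*w_2 = 2*2*2*-1 = -8  (running total: -14)
S = -14

-14


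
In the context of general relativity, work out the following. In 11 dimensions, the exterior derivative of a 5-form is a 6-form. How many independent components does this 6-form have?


The exterior derivative of a p-form is a (p+1)-form.
Its number of independent components is C(n, p+1).
n = 11, p+1 = 6
C(11, 6) = 462

462


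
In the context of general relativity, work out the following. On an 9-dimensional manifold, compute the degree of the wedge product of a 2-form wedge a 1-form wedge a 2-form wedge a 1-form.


The degree of a wedge product is the sum of the degrees of the individual forms.
Degrees: 2, 1, 2, 1
Total degree = 2 + 1 + 2 + 1 = 6

6


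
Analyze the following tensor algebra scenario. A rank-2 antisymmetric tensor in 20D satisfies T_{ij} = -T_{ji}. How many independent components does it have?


An antisymmetric rank-2 tensor satisfies A_{ij} = -A_{ji}, so diagonal entries are zero.
The independent components are the upper-triangular entries: C(n, 2) = n(n-1)/2.
n = 20
C(20, 2) = 20 * 19 / 2 = 380 / 2 = 190

190


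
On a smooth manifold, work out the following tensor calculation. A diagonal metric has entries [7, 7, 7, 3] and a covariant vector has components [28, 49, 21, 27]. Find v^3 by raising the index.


To raise an index with a diagonal metric: v^i = v_i / g_{ii}.
For index 3: v_3 = 21, g_{33} = 7
v^3 = 21 / 7 = 3

3


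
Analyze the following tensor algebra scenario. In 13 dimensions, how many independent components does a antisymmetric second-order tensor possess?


A antisymmetric rank-2 tensor in d dimensions has d(d-1)/2 independent components.
d = 13
d(d-1)/2 = 13 * 12 / 2 = 156 / 2 = 78

78


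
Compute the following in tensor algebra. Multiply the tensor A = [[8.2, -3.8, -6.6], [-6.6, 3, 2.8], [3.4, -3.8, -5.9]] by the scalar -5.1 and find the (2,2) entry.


Scalar multiplication: (cA)_{ij} = c * A_{ij}.
c = -5.1
A_{22} = 3
(cA)_{22} = -5.1 * 3 = -15.3

-15.3


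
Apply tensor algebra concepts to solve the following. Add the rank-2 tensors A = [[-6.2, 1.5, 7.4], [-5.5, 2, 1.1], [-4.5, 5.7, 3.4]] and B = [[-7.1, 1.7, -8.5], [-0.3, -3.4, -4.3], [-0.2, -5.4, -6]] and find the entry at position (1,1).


Tensor addition is component-wise: (A + B)_{ij} = A_{ij} + B_{ij}.
A_{11} = -6.2
B_{11} = -7.1
(A + B)_{11} = -6.2 + -7.1 = -13.3

-13.3


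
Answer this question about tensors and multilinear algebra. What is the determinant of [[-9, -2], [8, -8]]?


For a 2x2 matrix [[a, b], [c, d]], det = a*d - b*c.
a = -9, b = -2, c = 8, d = -8
a*d = -9 * -8 = 72
b*c = -2 * 8 = -16
det = 72 - -16 = 88

88


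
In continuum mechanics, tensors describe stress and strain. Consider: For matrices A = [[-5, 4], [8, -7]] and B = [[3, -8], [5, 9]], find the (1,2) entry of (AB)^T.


(AB)^T_{ij} = (AB)_{ji} = sum_k A_{jk} B_{ki}.
For i=1, j=2 we need (AB)_{21}:
A_{21} * B_{11} = 8 * 3 = 24
A_{22} * B_{21} = -7 * 5 = -35
Sum = 24 + -35 = -11

-11


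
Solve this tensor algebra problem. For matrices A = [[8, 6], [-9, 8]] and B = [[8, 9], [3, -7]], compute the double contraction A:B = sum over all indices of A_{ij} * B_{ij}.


A:B = sum over all i,j of A_{ij} * B_{ij}.
Row 1: 8*8=64, 6*9=54 => row sum = 118
Row 2: -9*3=-27, 8*-7=-56 => row sum = -83
Total = 118 + -83 = 35

35


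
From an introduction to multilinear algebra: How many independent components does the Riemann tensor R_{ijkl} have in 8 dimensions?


The Riemann tensor in d dimensions has d^2(d^2 - 1)/12 independent components.
d = 8, so d^2 = 64
d^2 - 1 = 63
d^2(d^2 - 1) = 64 * 63 = 4032
Divide by 12: 4032 / 12 = 336

336


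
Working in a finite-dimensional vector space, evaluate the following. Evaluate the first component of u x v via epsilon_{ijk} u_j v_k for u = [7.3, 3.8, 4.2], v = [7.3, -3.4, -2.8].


(u x v)_1 = sum_{j,k} epsilon_{1jk} u_j v_k. Only permutations of (1,2,3) contribute; the two non-zero terms are:
eps_{123} u_2 v_3 = 1 * 3.8 * -2.8 = -10.64
eps_{132} u_3 v_2 = -1 * 4.2 * -3.4 = 14.28
(u x v)_1 = 3.64

3.64


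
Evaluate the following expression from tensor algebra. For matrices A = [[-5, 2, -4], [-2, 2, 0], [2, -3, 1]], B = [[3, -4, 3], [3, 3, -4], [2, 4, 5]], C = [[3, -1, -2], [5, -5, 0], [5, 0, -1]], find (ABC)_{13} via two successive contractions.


(ABC)_{13} = sum_m (AB)_{1m} C_{m3}. First compute row 1 of AB.
(AB)_{11} = -5*3 + 2*3 + -4*2 = -17
(AB)_{12} = -5*-4 + 2*3 + -4*4 = 10
(AB)_{13} = -5*3 + 2*-4 + -4*5 = -43
Now contract with column 3 of C:
(AB)_{11} * C_{13} = -17 * -2 = 34
(AB)_{12} * C_{23} = 10 * 0 = 0
(AB)_{13} * C_{33} = -43 * -1 = 43
(ABC)_{13} = 34 + 0 + 43 = 77

77


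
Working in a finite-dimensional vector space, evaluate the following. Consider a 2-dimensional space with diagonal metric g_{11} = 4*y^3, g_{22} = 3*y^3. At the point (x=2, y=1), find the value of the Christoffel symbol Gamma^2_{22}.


For a diagonal metric, Gamma^k_{ij} = (1/2) g^{kk} (dg_{ik}/dx_j + dg_{jk}/dx_i - dg_{ij}/dx_k).
The metric is diagonal, so g_{ab} = 0 for a != b.
At the given point: g_{11} = 4, g_{22} = 3
g^{22} = 1/3
dg_{22}/dx_2 = dg_{22}/dx_2 = 9
dg_{22}/dx_2 = dg_{22}/dx_2 = 9
dg_{22}/dx_2 = dg_{22}/dx_2 = 9
Numerator = 9 + 9 - 9 = 9
Gamma^2_{22} = 9 / (2 * 3) = 3/2

3/2


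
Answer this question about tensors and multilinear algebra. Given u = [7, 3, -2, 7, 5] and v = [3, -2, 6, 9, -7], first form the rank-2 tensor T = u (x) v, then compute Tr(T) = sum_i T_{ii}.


The outer product gives T_{ij} = u_i v_j.
The trace (contraction) is Tr(T) = sum_i T_{ii} = sum_i u_i v_i.
Diagonal entries:
T_{11} = u_1 * v_1 = 7 * 3 = 21
T_{22} = u_2 * v_2 = 3 * -2 = -6
T_{33} = u_3 * v_3 = -2 * 6 = -12
T_{44} = u_4 * v_4 = 7 * 9 = 63
T_{55} = u_5 * v_5 = 5 * -7 = -35
Tr(T) = 21 + -6 + -12 + 63 + -35 = 31

31


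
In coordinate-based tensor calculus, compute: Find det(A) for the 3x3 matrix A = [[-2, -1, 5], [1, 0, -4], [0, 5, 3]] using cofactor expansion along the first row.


Expanding along the first row, det(A) = a11*M_11 - a12*M_12 + a13*M_13, where M_1j is the (1,j) minor.
Minor M_11 = 0*3 - -4*5 = 20
Minor M_12 = 1*3 - -4*0 = 3
Minor M_13 = 1*5 - 0*0 = 5
det = -2*(20) - -1*(3) + 5*(5)
    = -40 - -3 + 25
    = -12

-12


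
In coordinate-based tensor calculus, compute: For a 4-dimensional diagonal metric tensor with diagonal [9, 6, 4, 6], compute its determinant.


For a diagonal metric, the determinant is the product of diagonal entries.
Diagonal entries: 9, 6, 4, 6
det(g) = 9 * 6 * 4 * 6 = 1296

1296


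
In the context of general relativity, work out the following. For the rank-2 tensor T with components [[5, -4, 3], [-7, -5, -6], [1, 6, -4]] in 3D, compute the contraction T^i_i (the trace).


The contraction (trace) of a rank-2 tensor is the sum of its diagonal elements.
Diagonal entries: A[1,1] = 5, A[2,2] = -5, A[3,3] = -4
Tr(A) = 5 + -5 + -4 = -4

-4


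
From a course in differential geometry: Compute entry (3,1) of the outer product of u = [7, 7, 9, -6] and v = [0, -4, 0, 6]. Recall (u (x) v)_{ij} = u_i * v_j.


The outer product entry T_{ij} = u_i * v_j.
We need i=3, j=1.
u_3 = 9, v_1 = 0
T_{3,1} = 9 * 0 = 0

0


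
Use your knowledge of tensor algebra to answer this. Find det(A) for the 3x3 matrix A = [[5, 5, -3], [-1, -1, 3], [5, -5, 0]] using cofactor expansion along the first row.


Expanding along the first row, det(A) = a11*M_11 - a12*M_12 + a13*M_13, where M_1j is the (1,j) minor.
Minor M_11 = -1*0 - 3*-5 = 15
Minor M_12 = -1*0 - 3*5 = -15
Minor M_13 = -1*-5 - -1*5 = 10
det = 5*(15) - 5*(-15) + -3*(10)
    = 75 - -75 + -30
    = 120

120


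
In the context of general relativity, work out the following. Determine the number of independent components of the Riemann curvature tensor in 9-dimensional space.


The Riemann tensor in d dimensions has d^2(d^2 - 1)/12 independent components.
d = 9, so d^2 = 81
d^2 - 1 = 80
d^2(d^2 - 1) = 81 * 80 = 6480
Divide by 12: 6480 / 12 = 540

540


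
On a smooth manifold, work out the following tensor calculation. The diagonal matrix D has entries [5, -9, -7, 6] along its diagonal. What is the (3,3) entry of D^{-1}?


For a diagonal matrix, the inverse has entries (D^{-1})_{ii} = 1/d_{ii}.
The diagonal entries are: d_{11} = 5, d_{22} = -9, d_{33} = -7, d_{44} = 6
We need (D^{-1})_{33} = 1/d_{33} = 1/-7 = -1/7

-1/7


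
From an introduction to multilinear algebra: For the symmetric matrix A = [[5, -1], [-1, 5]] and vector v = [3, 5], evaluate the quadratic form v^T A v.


First compute Av:
(Av)_1 = 5*3 + -1*5 = 10
(Av)_2 = -1*3 + 5*5 = 22
Av = [10, 22]
Then v^T (Av) = 3*10 + 5*22
= 30 + 110 = 140

140


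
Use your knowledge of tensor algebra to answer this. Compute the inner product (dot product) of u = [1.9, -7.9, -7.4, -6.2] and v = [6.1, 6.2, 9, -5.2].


The inner product u . v = sum of u_i * v_i.
Term-by-term: 1.9 * 6.1, -7.9 * 6.2, -7.4 * 9, -6.2 * -5.2
Products: 11.59, -48.98, -66.6, 32.24
Sum = 11.59 + -48.98 + -66.6 + 32.24 = -71.75

-71.75


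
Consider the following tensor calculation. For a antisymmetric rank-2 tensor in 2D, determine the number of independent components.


A antisymmetric rank-2 tensor in d dimensions has d(d-1)/2 independent components.
d = 2
d(d-1)/2 = 2 * 1 / 2 = 2 / 2 = 1

1


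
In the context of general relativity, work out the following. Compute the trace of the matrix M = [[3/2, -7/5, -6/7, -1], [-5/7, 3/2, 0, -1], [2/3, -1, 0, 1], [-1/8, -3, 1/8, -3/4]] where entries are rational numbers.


The trace is the sum of diagonal entries.
Diagonal: M[1,1] = 3/2, M[2,2] = 3/2, M[3,3] = 0, M[4,4] = -3/4
Tr(M) = 3/2 + 3/2 + 0 + -3/4
Computing step by step:
After adding M[1,1]: 3/2
After adding M[2,2]: 3
After adding M[3,3]: 3
After adding M[4,4]: 9/4
Tr(M) = 9/4

9/4


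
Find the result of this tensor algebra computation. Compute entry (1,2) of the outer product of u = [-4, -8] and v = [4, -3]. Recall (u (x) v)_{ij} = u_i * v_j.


The outer product entry T_{ij} = u_i * v_j.
We need i=1, j=2.
u_1 = -4, v_2 = -3
T_{1,2} = -4 * -3 = 12

12


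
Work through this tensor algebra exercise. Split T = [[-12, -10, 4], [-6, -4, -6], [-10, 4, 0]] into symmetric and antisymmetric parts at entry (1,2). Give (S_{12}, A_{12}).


T_{12} = -10
T_{21} = -6
S_{12} = (-10 + -6)/2 = -16/2 = -8
A_{12} = (-10 - -6)/2 = -4/2 = -2
Check: S + A = -8 + -2 = -10 = T_{12}.

(-8, -2)


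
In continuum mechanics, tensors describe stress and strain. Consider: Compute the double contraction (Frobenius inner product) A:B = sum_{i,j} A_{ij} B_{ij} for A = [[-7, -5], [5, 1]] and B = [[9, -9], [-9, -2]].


A:B = sum over all i,j of A_{ij} * B_{ij}.
Row 1: -7*9=-63, -5*-9=45 => row sum = -18
Row 2: 5*-9=-45, 1*-2=-2 => row sum = -47
Total = -18 + -47 = -65

-65


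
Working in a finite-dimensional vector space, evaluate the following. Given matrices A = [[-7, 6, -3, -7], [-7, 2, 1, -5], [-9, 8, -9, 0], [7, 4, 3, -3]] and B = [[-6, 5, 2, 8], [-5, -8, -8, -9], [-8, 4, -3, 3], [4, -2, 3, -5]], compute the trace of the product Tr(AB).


Tr(AB) = sum_i (AB)_{ii} where (AB)_{ii} = sum_k A_{ik} B_{ki}.
(AB)_{11} = -7*-6 + 6*-5 + -3*-8 + -7*4 = 8
(AB)_{22} = -7*5 + 2*-8 + 1*4 + -5*-2 = -37
(AB)_{33} = -9*2 + 8*-8 + -9*-3 + 0*3 = -55
(AB)_{44} = 7*8 + 4*-9 + 3*3 + -3*-5 = 44
Tr(AB) = 8 + -37 + -55 + 44 = -40

-40
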